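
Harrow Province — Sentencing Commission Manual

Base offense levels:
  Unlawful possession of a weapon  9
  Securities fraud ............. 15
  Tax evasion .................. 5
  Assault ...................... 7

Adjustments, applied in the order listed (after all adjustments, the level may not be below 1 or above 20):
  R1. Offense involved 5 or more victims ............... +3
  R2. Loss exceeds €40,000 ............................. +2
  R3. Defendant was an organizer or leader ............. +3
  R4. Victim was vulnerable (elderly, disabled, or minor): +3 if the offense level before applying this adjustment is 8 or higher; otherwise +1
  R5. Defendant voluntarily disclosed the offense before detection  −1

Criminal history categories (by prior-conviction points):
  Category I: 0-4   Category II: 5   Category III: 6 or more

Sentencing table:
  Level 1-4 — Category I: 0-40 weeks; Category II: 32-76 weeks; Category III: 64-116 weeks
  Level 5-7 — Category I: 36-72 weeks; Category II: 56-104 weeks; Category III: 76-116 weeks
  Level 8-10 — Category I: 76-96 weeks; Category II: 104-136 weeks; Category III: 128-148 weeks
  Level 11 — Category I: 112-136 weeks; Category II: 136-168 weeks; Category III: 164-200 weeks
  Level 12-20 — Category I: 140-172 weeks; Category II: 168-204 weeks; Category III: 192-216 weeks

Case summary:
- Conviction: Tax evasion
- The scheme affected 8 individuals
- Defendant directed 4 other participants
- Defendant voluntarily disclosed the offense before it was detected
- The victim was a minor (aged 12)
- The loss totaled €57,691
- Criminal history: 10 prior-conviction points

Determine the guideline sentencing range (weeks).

Base offense level for tax evasion: 5.
R1 applies: 5 + 3 = 8.
R2 applies: 8 + 2 = 10.
R3 applies: 10 + 3 = 13.
R4 applies (level before this adjustment is 13 ≥ 8, so +3): 13 + 3 = 16.
R5 applies: 16 − 1 = 15.
Final offense level: 15.
Criminal history: 10 prior points → Category III (6+).
Level 15 falls in the 12-20 band.
Grid: Level 12-20 × Category III = 192-216 weeks.

192-216 weeks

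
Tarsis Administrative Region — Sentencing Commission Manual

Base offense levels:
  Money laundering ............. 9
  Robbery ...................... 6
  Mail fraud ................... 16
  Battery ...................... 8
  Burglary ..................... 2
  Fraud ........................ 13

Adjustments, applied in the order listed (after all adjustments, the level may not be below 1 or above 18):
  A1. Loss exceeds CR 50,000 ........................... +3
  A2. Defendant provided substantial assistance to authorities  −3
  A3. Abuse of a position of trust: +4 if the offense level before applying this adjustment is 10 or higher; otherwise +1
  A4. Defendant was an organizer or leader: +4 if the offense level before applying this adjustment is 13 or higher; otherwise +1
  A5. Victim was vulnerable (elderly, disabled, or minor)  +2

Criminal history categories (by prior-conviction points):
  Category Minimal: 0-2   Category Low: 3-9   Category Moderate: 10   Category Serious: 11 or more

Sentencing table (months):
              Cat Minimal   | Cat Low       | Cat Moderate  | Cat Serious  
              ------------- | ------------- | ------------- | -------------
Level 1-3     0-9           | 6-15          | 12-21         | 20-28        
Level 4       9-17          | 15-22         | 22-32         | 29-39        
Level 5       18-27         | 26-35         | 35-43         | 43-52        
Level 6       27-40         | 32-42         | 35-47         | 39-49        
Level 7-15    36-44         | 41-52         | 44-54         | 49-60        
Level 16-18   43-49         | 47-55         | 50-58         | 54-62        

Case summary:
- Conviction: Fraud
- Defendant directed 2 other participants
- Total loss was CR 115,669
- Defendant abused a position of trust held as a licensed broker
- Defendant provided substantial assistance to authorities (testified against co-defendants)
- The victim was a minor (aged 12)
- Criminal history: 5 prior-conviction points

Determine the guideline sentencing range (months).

47-55 months

Base offense level for fraud: 13.
A1 applies: 13 + 3 = 16.
A2 applies: 16 − 3 = 13.
A3 applies (level before this adjustment is 13 ≥ 10, so +4): 13 + 4 = 17.
A4 applies (level before this adjustment is 17 ≥ 13, so +4): 17 + 4 = 21.
A5 applies: 21 + 2 = 23.
Level 23 exceeds the maximum of 18; capped at 18.
Final offense level: 18.
Criminal history: 5 prior points → Category Low (3-9).
Level 18 falls in the 16-18 band.
Grid: Level 16-18 × Category Low = 47-55 months.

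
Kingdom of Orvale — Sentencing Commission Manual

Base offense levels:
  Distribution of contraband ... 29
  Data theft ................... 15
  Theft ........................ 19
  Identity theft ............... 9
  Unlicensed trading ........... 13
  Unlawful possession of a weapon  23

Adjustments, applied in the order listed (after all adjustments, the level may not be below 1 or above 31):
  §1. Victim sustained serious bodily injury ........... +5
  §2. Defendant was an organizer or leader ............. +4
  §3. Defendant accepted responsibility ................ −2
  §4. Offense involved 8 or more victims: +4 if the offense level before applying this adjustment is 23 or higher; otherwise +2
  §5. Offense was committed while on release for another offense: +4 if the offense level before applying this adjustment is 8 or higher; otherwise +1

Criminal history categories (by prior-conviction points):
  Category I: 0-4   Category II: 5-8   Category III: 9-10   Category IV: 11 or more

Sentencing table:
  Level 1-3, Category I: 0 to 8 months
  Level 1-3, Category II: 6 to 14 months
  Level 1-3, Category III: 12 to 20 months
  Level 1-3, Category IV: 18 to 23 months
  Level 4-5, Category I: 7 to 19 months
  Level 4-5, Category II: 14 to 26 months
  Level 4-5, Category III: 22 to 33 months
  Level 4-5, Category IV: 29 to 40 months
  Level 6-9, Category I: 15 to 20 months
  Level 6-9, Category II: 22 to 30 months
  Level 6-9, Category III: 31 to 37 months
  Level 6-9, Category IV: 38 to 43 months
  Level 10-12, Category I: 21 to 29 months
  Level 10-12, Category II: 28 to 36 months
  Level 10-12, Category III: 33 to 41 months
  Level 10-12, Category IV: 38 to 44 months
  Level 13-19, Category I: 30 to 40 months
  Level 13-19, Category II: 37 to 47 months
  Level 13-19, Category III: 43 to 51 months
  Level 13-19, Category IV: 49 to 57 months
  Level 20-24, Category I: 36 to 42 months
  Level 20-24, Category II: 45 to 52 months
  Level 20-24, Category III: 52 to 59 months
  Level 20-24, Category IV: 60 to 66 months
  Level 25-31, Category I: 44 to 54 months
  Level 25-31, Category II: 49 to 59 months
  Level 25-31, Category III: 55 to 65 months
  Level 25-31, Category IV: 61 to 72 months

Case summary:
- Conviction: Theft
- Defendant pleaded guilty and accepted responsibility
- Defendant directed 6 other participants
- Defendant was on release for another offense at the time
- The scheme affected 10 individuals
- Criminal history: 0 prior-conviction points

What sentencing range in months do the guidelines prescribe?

Base offense level for theft: 19.
§1 does not apply.
§2 applies: 19 + 4 = 23.
§3 applies: 23 − 2 = 21.
§4 applies (level before this adjustment is 21 < 23, so +2): 21 + 2 = 23.
§5 applies (level before this adjustment is 23 ≥ 8, so +4): 23 + 4 = 27.
Final offense level: 27.
Criminal history: 0 prior points → Category I (0-4).
Level 27 falls in the 25-31 band.
Grid: Level 25-31 × Category I = 44-54 months.

44-54 months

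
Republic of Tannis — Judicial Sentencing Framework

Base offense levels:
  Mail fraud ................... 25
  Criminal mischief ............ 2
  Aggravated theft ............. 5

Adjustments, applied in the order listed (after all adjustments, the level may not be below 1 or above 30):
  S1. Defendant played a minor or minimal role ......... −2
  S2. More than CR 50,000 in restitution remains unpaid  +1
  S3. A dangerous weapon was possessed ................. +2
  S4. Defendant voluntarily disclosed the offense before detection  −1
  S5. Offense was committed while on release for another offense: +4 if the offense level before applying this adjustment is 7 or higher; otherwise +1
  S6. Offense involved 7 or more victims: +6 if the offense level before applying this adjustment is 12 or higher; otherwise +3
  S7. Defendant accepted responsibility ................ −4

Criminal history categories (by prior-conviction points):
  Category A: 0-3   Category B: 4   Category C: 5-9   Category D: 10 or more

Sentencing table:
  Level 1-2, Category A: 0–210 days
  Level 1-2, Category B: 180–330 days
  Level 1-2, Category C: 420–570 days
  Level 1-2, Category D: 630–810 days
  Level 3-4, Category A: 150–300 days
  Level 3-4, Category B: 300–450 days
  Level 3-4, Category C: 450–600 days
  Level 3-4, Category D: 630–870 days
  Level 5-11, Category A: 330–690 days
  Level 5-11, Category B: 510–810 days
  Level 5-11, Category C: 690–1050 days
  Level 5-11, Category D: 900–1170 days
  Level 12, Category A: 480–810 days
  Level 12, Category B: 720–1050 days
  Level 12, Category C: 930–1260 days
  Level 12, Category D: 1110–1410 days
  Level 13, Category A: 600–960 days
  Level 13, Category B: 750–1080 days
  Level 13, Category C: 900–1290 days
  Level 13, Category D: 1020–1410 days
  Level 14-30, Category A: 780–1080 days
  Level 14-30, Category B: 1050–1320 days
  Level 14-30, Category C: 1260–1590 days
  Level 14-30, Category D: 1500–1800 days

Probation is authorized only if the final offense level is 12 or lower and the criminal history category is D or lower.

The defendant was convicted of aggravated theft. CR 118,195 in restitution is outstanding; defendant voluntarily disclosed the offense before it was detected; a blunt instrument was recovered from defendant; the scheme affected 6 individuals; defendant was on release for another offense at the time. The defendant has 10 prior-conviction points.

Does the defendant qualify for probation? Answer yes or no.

Base offense level for aggravated theft: 5.
S1 does not apply.
S2 applies: 5 + 1 = 6.
S3 applies: 6 + 2 = 8.
S4 applies: 8 − 1 = 7.
S5 applies (level before this adjustment is 7 ≥ 7, so +4): 7 + 4 = 11.
Final offense level: 11.
Criminal history: 10 prior points → Category D (10+).
Level 11 falls in the 5-11 band.
Grid: Level 5-11 × Category D = 900-1170 days.
Probation check: level 11 ≤ 12 and category D ≤ D → eligible.

Yes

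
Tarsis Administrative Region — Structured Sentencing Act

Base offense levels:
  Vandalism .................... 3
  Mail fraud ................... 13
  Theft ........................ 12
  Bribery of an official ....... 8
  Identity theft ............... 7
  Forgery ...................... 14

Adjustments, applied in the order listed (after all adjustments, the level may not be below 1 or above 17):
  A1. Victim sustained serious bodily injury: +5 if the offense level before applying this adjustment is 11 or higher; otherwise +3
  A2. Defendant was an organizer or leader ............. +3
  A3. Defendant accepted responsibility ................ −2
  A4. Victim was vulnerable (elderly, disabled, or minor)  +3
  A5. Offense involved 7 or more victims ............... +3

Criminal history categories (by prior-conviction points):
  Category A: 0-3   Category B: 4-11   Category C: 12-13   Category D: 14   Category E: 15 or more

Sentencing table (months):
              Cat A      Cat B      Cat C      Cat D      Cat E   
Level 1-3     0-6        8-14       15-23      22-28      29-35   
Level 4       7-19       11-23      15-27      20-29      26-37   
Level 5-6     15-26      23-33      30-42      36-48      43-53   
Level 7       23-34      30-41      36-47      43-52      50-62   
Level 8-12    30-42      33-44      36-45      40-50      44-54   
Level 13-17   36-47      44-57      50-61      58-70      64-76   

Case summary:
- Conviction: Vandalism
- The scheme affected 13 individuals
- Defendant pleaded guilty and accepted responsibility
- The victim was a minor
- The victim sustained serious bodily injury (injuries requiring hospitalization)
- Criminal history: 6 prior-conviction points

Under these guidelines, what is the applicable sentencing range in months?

33-44 months

Base offense level for vandalism: 3.
A1 applies (level before this adjustment is 3 < 11, so +3): 3 + 3 = 6.
A3 applies: 6 − 2 = 4.
A4 applies: 4 + 3 = 7.
A5 applies: 7 + 3 = 10.
Final offense level: 10.
Criminal history: 6 prior points → Category B (4-11).
Level 10 falls in the 8-12 band.
Grid: Level 8-12 × Category B = 33-44 months.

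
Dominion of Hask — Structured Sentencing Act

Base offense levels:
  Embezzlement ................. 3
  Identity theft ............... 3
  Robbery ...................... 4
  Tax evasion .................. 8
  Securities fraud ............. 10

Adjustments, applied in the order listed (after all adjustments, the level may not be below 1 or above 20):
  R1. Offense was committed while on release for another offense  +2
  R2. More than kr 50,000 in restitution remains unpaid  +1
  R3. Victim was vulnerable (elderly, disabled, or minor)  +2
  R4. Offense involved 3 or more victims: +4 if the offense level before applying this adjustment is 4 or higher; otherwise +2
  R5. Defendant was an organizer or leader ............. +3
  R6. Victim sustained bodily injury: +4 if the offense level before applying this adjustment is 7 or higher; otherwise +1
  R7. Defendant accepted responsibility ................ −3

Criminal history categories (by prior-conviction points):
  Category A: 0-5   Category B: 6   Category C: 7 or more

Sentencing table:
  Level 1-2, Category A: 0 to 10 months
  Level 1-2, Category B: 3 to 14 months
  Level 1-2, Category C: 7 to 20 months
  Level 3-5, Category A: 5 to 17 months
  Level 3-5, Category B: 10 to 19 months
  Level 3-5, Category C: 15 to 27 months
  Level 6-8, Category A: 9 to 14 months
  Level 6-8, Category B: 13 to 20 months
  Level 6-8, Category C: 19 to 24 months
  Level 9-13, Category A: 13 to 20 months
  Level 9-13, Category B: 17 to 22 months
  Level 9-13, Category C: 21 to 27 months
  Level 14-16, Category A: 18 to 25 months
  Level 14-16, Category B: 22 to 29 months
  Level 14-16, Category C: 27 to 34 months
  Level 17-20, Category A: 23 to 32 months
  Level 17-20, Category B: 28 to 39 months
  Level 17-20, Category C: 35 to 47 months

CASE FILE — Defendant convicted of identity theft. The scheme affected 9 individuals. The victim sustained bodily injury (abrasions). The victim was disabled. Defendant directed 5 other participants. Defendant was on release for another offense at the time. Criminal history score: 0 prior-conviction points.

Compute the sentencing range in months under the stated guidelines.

23-32 months

Base offense level for identity theft: 3.
R1 applies: 3 + 2 = 5.
R2 does not apply.
R3 applies: 5 + 2 = 7.
R4 applies (level before this adjustment is 7 ≥ 4, so +4): 7 + 4 = 11.
R5 applies: 11 + 3 = 14.
R6 applies (level before this adjustment is 14 ≥ 7, so +4): 14 + 4 = 18.
R7 does not apply.
Final offense level: 18.
Criminal history: 0 prior points → Category A (0-5).
Level 18 falls in the 17-20 band.
Grid: Level 17-20 × Category A = 23-32 months.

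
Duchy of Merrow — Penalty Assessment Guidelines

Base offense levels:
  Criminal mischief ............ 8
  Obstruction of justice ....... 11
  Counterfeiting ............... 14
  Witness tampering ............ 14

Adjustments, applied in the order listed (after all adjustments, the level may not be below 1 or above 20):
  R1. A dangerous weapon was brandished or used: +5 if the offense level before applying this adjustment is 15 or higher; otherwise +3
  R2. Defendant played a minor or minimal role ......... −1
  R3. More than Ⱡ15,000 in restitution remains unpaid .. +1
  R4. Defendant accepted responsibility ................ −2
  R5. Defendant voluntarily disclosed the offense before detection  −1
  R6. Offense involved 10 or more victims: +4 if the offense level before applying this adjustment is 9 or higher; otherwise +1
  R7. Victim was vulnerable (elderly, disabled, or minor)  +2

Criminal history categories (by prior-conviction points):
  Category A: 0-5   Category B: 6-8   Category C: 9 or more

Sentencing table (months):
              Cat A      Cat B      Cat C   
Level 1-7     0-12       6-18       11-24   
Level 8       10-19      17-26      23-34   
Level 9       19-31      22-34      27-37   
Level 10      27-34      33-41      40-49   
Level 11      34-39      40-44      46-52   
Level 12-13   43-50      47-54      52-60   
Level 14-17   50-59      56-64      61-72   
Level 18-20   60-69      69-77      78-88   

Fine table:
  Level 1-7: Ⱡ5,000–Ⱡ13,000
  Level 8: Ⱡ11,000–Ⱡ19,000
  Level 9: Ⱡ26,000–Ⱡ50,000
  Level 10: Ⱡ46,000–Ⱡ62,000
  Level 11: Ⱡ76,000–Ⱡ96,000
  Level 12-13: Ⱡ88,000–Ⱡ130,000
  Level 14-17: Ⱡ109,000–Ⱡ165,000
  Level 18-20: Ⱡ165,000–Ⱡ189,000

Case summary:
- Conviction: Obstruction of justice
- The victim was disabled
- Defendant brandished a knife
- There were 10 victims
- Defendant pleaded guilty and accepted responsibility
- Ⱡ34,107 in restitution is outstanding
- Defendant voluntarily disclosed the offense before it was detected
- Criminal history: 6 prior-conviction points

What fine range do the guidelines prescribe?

Base offense level for obstruction of justice: 11.
R1 applies (level before this adjustment is 11 < 15, so +3): 11 + 3 = 14.
R2 does not apply.
R3 applies: 14 + 1 = 15.
R4 applies: 15 − 2 = 13.
R5 applies: 13 − 1 = 12.
R6 applies (level before this adjustment is 12 ≥ 9, so +4): 12 + 4 = 16.
R7 applies: 16 + 2 = 18.
Final offense level: 18.
Level 18 falls in the 18-20 band.
Fine table: Level 18-20 → Ⱡ165,000–Ⱡ189,000.

Ⱡ165,000–Ⱡ189,000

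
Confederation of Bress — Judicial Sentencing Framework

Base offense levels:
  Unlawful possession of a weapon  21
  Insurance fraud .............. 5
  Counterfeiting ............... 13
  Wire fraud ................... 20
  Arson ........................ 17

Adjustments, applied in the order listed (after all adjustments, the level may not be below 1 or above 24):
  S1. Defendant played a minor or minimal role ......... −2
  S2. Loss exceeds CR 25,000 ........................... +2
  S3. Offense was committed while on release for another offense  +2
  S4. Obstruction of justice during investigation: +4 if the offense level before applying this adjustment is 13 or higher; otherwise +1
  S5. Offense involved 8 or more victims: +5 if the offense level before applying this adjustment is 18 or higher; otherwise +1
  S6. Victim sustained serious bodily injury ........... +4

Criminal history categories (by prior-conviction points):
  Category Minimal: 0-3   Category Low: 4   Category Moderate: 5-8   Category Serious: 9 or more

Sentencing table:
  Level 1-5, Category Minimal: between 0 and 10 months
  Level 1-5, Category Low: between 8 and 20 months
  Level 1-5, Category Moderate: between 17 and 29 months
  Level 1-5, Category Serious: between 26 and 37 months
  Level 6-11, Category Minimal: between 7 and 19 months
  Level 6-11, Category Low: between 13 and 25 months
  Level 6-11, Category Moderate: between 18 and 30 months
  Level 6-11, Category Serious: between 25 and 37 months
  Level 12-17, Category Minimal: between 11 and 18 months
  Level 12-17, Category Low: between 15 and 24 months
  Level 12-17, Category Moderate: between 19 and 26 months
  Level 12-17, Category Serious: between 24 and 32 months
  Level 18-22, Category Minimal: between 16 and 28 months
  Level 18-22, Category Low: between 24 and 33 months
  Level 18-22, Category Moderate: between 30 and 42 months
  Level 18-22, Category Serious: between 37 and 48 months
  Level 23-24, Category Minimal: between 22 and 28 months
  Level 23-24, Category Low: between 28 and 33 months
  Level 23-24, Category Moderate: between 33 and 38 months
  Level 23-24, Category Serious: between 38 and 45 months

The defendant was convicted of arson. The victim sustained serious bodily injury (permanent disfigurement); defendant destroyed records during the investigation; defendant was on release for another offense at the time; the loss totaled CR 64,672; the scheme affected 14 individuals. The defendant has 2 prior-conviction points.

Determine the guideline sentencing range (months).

22-28 months

Base offense level for arson: 17.
S2 applies: 17 + 2 = 19.
S3 applies: 19 + 2 = 21.
S4 applies (level before this adjustment is 21 ≥ 13, so +4): 21 + 4 = 25.
S5 applies (level before this adjustment is 25 ≥ 18, so +5): 25 + 5 = 30.
S6 applies: 30 + 4 = 34.
Level 34 exceeds the maximum of 24; capped at 24.
Final offense level: 24.
Criminal history: 2 prior points → Category Minimal (0-3).
Level 24 falls in the 23-24 band.
Grid: Level 23-24 × Category Minimal = 22-28 months.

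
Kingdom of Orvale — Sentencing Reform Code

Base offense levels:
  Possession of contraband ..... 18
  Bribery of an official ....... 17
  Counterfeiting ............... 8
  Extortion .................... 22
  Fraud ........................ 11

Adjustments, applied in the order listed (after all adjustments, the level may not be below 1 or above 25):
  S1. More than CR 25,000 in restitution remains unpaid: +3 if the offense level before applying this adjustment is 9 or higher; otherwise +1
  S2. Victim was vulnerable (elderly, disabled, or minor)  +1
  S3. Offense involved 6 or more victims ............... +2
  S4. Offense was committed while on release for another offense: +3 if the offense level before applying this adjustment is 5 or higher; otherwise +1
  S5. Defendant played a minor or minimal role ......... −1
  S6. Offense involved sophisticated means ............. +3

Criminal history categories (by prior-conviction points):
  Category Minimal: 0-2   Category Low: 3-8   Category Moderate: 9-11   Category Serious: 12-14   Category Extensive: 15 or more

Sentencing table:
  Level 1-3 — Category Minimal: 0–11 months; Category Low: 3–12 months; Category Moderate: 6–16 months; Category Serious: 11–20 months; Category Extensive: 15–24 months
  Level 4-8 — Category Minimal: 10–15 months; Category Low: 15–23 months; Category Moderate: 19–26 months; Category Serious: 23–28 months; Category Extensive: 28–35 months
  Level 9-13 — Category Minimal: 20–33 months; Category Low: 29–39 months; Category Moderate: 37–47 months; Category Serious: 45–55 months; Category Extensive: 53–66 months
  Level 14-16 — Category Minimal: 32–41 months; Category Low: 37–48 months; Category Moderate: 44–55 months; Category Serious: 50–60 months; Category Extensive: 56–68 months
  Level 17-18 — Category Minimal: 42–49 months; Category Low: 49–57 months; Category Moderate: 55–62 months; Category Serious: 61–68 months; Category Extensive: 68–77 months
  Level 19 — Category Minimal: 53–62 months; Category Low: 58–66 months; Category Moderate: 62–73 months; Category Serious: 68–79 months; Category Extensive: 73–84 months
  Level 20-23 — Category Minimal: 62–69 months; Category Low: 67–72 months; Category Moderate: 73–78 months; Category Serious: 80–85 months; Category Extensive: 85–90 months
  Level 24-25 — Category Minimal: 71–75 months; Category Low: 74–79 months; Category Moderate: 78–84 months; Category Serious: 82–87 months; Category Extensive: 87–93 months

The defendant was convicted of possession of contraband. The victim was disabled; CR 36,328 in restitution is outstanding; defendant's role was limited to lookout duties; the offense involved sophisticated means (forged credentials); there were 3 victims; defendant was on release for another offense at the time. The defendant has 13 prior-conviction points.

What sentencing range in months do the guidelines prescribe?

Base offense level for possession of contraband: 18.
S1 applies (level before this adjustment is 18 ≥ 9, so +3): 18 + 3 = 21.
S2 applies: 21 + 1 = 22.
S4 applies (level before this adjustment is 22 ≥ 5, so +3): 22 + 3 = 25.
S5 applies: 25 − 1 = 24.
S6 applies: 24 + 3 = 27.
Level 27 exceeds the maximum of 25; capped at 25.
Final offense level: 25.
Criminal history: 13 prior points → Category Serious (12-14).
Level 25 falls in the 24-25 band.
Grid: Level 24-25 × Category Serious = 82-87 months.

82-87 months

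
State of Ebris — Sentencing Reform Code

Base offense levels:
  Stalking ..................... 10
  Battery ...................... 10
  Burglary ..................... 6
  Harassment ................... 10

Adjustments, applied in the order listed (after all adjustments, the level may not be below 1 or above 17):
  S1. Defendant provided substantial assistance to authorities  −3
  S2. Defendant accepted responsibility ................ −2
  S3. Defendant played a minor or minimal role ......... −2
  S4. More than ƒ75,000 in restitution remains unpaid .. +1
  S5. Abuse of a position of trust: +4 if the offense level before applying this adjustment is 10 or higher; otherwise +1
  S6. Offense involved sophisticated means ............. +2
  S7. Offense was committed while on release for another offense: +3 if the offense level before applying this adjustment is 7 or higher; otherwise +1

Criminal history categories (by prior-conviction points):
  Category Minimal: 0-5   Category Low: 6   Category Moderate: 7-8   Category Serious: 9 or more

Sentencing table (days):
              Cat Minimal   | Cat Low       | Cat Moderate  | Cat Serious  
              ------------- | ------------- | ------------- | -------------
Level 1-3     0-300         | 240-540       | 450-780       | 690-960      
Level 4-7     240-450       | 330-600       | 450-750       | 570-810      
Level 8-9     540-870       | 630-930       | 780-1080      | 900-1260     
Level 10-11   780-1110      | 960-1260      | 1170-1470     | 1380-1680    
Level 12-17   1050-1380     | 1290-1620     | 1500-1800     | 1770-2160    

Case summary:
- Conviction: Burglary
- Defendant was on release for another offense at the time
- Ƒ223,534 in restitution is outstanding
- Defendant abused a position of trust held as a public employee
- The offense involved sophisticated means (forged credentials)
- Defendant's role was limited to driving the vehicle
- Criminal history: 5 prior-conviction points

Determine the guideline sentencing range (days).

Base offense level for burglary: 6.
S2 does not apply.
S3 applies: 6 − 2 = 4.
S4 applies: 4 + 1 = 5.
S5 applies (level before this adjustment is 5 < 10, so +1): 5 + 1 = 6.
S6 applies: 6 + 2 = 8.
S7 applies (level before this adjustment is 8 ≥ 7, so +3): 8 + 3 = 11.
Final offense level: 11.
Criminal history: 5 prior points → Category Minimal (0-5).
Level 11 falls in the 10-11 band.
Grid: Level 10-11 × Category Minimal = 780-1110 days.

780-1110 days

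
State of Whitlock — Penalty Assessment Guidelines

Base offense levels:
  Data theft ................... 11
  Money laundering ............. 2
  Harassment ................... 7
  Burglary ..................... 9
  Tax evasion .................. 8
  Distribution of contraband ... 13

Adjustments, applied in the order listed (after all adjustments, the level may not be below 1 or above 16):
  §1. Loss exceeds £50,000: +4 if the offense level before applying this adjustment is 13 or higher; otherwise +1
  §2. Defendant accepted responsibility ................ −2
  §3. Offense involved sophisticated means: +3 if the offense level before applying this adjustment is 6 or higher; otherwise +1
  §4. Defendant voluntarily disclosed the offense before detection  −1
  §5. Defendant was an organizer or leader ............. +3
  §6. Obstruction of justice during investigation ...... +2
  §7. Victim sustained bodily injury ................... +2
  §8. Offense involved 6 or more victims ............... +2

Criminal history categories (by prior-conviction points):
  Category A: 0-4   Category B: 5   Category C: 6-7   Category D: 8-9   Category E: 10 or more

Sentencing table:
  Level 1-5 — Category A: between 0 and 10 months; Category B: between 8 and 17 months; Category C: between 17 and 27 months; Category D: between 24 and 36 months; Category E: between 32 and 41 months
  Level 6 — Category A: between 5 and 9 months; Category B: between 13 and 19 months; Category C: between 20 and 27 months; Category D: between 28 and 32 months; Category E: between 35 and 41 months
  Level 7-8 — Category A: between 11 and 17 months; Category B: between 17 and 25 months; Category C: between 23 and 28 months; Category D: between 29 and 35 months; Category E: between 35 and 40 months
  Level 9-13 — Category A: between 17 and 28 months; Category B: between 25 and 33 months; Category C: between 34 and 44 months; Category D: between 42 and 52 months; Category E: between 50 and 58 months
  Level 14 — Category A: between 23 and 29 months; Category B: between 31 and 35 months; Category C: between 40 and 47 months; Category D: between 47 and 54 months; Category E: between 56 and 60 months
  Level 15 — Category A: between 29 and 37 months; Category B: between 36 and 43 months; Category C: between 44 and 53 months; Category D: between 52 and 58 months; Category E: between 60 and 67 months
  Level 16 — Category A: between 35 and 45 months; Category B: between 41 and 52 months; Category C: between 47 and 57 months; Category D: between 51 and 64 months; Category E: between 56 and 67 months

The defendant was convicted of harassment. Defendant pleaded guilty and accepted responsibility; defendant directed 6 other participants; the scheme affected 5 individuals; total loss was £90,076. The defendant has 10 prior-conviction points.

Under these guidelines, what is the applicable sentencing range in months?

50-58 months

Base offense level for harassment: 7.
§1 applies (level before this adjustment is 7 < 13, so +1): 7 + 1 = 8.
§2 applies: 8 − 2 = 6.
§4 does not apply.
§5 applies: 6 + 3 = 9.
§6 does not apply.
§7 does not apply.
Final offense level: 9.
Criminal history: 10 prior points → Category E (10+).
Level 9 falls in the 9-13 band.
Grid: Level 9-13 × Category E = 50-58 months.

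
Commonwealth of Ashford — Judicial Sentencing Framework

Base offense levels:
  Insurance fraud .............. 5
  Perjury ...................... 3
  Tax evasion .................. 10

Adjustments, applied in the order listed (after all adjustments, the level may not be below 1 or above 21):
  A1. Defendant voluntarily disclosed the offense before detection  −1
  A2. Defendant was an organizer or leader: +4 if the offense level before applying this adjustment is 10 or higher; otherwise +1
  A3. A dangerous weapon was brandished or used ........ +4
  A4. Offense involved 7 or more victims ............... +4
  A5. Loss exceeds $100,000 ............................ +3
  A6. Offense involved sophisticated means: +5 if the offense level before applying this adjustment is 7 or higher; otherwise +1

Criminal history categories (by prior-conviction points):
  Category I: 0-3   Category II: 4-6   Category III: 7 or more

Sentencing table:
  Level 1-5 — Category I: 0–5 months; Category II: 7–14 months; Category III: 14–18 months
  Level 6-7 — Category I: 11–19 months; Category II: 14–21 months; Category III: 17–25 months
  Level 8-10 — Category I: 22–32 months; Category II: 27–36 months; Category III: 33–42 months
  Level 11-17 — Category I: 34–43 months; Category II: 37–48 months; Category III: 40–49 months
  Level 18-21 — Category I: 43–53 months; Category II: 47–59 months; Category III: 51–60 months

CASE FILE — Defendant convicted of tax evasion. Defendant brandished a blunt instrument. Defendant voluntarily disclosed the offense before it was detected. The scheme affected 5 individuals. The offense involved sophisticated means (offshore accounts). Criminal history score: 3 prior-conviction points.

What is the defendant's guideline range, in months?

43-53 months

Base offense level for tax evasion: 10.
A1 applies: 10 − 1 = 9.
A3 applies: 9 + 4 = 13.
A5 does not apply.
A6 applies (level before this adjustment is 13 ≥ 7, so +5): 13 + 5 = 18.
Final offense level: 18.
Criminal history: 3 prior points → Category I (0-3).
Level 18 falls in the 18-21 band.
Grid: Level 18-21 × Category I = 43-53 months.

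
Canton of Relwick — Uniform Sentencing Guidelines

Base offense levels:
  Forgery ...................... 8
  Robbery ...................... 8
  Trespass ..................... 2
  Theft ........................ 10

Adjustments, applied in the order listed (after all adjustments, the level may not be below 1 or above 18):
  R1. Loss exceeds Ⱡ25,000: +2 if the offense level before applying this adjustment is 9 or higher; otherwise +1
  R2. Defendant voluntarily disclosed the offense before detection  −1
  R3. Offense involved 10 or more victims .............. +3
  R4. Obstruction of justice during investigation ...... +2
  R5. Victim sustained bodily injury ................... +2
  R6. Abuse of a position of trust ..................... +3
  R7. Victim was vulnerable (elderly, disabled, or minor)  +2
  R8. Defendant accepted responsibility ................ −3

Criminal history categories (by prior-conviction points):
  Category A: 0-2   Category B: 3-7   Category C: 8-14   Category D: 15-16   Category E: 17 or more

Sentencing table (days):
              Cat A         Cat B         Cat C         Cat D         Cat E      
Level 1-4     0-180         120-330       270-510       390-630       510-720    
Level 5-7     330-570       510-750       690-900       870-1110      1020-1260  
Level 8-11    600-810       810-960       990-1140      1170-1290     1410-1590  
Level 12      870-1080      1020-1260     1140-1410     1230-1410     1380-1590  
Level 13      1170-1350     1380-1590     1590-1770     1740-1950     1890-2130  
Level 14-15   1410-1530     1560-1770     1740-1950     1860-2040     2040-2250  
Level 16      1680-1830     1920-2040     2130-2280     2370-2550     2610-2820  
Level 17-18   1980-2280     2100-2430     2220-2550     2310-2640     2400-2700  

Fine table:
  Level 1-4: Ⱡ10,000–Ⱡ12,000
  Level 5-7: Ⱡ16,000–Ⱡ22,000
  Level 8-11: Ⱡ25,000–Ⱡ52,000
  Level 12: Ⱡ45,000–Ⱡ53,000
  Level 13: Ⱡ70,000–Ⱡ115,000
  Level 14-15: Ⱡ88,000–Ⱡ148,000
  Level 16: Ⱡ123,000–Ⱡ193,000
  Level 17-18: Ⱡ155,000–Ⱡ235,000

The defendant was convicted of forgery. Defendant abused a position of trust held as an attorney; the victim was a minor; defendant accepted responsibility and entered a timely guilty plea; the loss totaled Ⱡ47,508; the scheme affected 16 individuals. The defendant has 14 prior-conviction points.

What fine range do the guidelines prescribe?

Base offense level for forgery: 8.
R1 applies (level before this adjustment is 8 < 9, so +1): 8 + 1 = 9.
R2 does not apply.
R3 applies: 9 + 3 = 12.
R4 does not apply.
R6 applies: 12 + 3 = 15.
R7 applies: 15 + 2 = 17.
R8 applies: 17 − 3 = 14.
Final offense level: 14.
Level 14 falls in the 14-15 band.
Fine table: Level 14-15 → Ⱡ88,000–Ⱡ148,000.

Ⱡ88,000–Ⱡ148,000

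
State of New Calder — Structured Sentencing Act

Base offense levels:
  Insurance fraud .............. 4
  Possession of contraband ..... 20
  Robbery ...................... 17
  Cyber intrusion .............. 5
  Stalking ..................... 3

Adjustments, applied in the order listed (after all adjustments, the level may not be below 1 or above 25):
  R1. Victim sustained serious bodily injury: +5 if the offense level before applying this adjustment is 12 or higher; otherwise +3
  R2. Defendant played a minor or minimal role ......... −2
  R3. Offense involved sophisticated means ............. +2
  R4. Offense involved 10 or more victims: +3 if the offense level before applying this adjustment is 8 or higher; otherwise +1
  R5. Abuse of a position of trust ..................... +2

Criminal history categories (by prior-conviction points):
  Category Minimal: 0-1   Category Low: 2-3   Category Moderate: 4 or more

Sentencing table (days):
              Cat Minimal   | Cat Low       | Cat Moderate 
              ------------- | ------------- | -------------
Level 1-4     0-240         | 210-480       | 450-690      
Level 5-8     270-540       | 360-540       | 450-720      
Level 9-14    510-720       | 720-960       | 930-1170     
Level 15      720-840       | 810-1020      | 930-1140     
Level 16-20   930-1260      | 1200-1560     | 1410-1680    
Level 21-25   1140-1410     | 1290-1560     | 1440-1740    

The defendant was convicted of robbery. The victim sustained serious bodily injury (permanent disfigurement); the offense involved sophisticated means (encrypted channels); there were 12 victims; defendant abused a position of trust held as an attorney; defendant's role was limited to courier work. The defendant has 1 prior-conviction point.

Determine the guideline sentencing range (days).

Base offense level for robbery: 17.
R1 applies (level before this adjustment is 17 ≥ 12, so +5): 17 + 5 = 22.
R2 applies: 22 − 2 = 20.
R3 applies: 20 + 2 = 22.
R4 applies (level before this adjustment is 22 ≥ 8, so +3): 22 + 3 = 25.
R5 applies: 25 + 2 = 27.
Level 27 exceeds the maximum of 25; capped at 25.
Final offense level: 25.
Criminal history: 1 prior point → Category Minimal (0-1).
Level 25 falls in the 21-25 band.
Grid: Level 21-25 × Category Minimal = 1140-1410 days.

1140-1410 days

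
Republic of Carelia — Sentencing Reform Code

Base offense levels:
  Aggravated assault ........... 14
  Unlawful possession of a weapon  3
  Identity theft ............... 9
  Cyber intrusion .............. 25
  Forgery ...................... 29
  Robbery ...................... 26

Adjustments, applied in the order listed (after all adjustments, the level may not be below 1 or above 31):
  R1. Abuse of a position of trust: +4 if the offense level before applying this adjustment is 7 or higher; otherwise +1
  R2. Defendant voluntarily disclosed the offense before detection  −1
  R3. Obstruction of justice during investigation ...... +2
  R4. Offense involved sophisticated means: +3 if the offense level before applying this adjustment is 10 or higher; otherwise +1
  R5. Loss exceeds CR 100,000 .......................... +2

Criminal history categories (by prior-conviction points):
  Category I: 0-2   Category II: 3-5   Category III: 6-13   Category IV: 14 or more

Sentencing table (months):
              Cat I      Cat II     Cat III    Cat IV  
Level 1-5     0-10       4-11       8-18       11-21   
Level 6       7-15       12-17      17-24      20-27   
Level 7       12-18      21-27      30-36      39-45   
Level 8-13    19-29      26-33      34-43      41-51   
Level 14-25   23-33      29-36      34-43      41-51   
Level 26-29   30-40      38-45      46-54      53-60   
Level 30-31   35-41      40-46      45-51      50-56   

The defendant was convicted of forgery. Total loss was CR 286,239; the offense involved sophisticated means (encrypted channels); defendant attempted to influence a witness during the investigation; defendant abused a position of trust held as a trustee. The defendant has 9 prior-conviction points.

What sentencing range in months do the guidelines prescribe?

Base offense level for forgery: 29.
R1 applies (level before this adjustment is 29 ≥ 7, so +4): 29 + 4 = 33.
R3 applies: 33 + 2 = 35.
R4 applies (level before this adjustment is 35 ≥ 10, so +3): 35 + 3 = 38.
R5 applies: 38 + 2 = 40.
Level 40 exceeds the maximum of 31; capped at 31.
Final offense level: 31.
Criminal history: 9 prior points → Category III (6-13).
Level 31 falls in the 30-31 band.
Grid: Level 30-31 × Category III = 45-51 months.

45-51 months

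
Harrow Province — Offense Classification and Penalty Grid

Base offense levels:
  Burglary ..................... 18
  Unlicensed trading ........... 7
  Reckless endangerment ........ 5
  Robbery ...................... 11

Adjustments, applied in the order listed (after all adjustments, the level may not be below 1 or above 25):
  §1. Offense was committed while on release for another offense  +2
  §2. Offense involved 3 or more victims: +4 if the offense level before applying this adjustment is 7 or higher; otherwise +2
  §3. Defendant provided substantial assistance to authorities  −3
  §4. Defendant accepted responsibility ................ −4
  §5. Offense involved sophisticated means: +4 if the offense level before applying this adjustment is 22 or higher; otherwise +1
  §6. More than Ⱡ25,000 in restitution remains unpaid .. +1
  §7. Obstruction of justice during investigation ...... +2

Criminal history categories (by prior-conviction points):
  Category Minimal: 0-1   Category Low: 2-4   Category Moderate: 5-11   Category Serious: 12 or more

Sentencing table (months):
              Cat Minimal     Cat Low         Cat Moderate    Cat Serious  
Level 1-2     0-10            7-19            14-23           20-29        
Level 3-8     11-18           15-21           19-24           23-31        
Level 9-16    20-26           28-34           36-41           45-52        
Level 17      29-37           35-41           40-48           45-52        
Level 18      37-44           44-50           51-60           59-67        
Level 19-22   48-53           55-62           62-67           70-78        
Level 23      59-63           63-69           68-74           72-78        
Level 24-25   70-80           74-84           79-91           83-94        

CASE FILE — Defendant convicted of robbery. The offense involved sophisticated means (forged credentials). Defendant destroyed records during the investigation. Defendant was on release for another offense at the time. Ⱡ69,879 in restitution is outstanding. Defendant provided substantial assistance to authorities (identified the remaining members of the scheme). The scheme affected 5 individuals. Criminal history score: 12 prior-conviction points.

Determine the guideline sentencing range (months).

Base offense level for robbery: 11.
§1 applies: 11 + 2 = 13.
§2 applies (level before this adjustment is 13 ≥ 7, so +4): 13 + 4 = 17.
§3 applies: 17 − 3 = 14.
§5 applies (level before this adjustment is 14 < 22, so +1): 14 + 1 = 15.
§6 applies: 15 + 1 = 16.
§7 applies: 16 + 2 = 18.
Final offense level: 18.
Criminal history: 12 prior points → Category Serious (12+).
Level 18 falls in the 18 band.
Grid: Level 18 × Category Serious = 59-67 months.

59-67 months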